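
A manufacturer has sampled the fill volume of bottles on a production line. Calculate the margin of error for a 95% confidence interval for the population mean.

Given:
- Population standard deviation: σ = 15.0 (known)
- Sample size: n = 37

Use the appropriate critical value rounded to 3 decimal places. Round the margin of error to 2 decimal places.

The population standard deviation σ is known, so use the z-interval margin of error formula.

For 95% confidence, z* = 1.96 (from standard normal table)

Margin of error formula for z-interval: E = z* × σ/√n

E = 1.96 × 15.0/√37
  = 1.96 × 2.465985
  = 4.8333

Rounded to 2 decimal places:

4.83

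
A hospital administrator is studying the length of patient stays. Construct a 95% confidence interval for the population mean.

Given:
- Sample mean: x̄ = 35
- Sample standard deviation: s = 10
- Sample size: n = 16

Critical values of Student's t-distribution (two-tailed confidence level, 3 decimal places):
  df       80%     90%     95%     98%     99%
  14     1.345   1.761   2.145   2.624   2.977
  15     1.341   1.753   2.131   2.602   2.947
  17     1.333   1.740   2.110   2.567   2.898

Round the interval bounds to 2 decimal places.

The population standard deviation σ is unknown (only the sample standard deviation s is given), so use a t-interval with df = n - 1 = 16 - 1 = 15.

For 95% confidence with df = 15, t* = 2.131 (from t-table)

Standard error: SE = s/√n = 10/√16 = 2.500000

Margin of error: E = t* × SE = 2.131 × 2.500000 = 5.3275

T-interval: x̄ ± E = 35 ± 5.3275 = (29.6725, 40.3275)

Rounded to 2 decimal places:

(29.67, 40.33)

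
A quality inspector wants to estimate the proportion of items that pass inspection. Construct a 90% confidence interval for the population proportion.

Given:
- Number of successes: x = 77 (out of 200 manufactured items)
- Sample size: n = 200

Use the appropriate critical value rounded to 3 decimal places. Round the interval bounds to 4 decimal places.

Sample proportion: p̂ = 77/200 = 0.385000

Check conditions for normal approximation:
  np̂ = 77 ≥ 10 ✓
  n(1-p̂) = 123 ≥ 10 ✓

The sample is large enough, so use a z-interval (normal approximation) for the proportion.

For 90% confidence, z* = 1.645 (from standard normal table)

Standard error: SE = √(p̂(1-p̂)/n) = √(0.385000×0.615000/200) = 0.03440748

Margin of error: E = z* × SE = 1.645 × 0.03440748 = 0.056600

Z-interval: p̂ ± E = 0.385000 ± 0.056600 = (0.328400, 0.441600)

Rounded to 4 decimal places:

(0.3284, 0.4416)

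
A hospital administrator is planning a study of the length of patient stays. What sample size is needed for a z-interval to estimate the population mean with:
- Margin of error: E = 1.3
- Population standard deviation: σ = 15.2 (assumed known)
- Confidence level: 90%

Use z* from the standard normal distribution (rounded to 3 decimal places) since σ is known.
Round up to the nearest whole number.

Using z* since population σ is known (z-interval formula).

For 90% confidence, z* = 1.645 (from standard normal table)

Sample size formula for z-interval: n = (z*σ/E)²

n = (1.645 × 15.2 / 1.3)²
  = (19.233846)²
  = 369.9408

Round up to the nearest whole number: n = 370

370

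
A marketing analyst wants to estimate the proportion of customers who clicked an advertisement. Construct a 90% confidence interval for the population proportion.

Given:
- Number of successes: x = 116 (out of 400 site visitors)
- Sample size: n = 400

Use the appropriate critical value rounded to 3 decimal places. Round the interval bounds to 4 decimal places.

Sample proportion: p̂ = 116/400 = 0.290000

Check conditions for normal approximation:
  np̂ = 116 ≥ 10 ✓
  n(1-p̂) = 284 ≥ 10 ✓

The sample is large enough, so use a z-interval (normal approximation) for the proportion.

For 90% confidence, z* = 1.645 (from standard normal table)

Standard error: SE = √(p̂(1-p̂)/n) = √(0.290000×0.710000/400) = 0.02268810

Margin of error: E = z* × SE = 1.645 × 0.02268810 = 0.037322

Z-interval: p̂ ± E = 0.290000 ± 0.037322 = (0.252678, 0.327322)

Rounded to 4 decimal places:

(0.2527, 0.3273)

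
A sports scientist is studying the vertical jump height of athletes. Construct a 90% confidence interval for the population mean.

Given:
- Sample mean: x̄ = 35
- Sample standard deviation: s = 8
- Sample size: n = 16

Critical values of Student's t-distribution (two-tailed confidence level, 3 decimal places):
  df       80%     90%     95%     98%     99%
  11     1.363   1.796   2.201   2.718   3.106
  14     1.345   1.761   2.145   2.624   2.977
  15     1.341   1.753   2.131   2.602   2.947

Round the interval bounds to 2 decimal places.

The population standard deviation σ is unknown (only the sample standard deviation s is given), so use a t-interval with df = n - 1 = 16 - 1 = 15.

For 90% confidence with df = 15, t* = 1.753 (from t-table)

Standard error: SE = s/√n = 8/√16 = 2.000000

Margin of error: E = t* × SE = 1.753 × 2.000000 = 3.5060

T-interval: x̄ ± E = 35 ± 3.5060 = (31.4940, 38.5060)

Rounded to 2 decimal places:

(31.49, 38.51)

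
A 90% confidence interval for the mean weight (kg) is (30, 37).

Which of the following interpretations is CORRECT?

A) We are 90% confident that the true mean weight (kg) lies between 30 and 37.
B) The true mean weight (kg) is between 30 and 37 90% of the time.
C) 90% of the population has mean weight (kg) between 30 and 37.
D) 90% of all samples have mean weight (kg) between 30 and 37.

A confidence interval represents our confidence in the procedure, not a probability statement about the parameter.

Key concept: If we repeated this sampling process many times and computed a 90% CI each time, about 90% of those intervals would contain the true population parameter.

For this specific interval (30, 37):
- Midpoint (point estimate): 33.5
- Margin of error: 3.5

The correct interpretation is the one stating confidence that the true parameter lies in the interval — option A.

A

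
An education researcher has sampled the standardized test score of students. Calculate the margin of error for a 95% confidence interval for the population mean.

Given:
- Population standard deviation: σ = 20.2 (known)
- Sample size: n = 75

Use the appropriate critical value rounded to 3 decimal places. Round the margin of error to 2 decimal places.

The population standard deviation σ is known, so use the z-interval margin of error formula.

For 95% confidence, z* = 1.96 (from standard normal table)

Margin of error formula for z-interval: E = z* × σ/√n

E = 1.96 × 20.2/√75
  = 1.96 × 2.332495
  = 4.5717

Rounded to 2 decimal places:

4.57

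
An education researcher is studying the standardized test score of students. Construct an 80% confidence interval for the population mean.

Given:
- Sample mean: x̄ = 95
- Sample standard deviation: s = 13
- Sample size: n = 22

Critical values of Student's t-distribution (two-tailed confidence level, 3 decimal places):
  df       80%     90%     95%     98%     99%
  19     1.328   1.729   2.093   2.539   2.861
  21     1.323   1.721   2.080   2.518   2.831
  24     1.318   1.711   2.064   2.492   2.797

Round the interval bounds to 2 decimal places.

The population standard deviation σ is unknown (only the sample standard deviation s is given), so use a t-interval with df = n - 1 = 22 - 1 = 21.

For 80% confidence with df = 21, t* = 1.323 (from t-table)

Standard error: SE = s/√n = 13/√22 = 2.771609

Margin of error: E = t* × SE = 1.323 × 2.771609 = 3.6668

T-interval: x̄ ± E = 95 ± 3.6668 = (91.3332, 98.6668)

Rounded to 2 decimal places:

(91.33, 98.67)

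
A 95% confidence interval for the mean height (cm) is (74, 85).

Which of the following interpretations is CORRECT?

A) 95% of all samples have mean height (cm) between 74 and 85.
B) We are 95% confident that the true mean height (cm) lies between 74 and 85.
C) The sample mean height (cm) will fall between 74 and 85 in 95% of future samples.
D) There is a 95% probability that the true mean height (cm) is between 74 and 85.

A confidence interval represents our confidence in the procedure, not a probability statement about the parameter.

Key concept: If we repeated this sampling process many times and computed a 95% CI each time, about 95% of those intervals would contain the true population parameter.

For this specific interval (74, 85):
- Midpoint (point estimate): 79.5
- Margin of error: 5.5

The correct interpretation is the one stating confidence that the true parameter lies in the interval — option B.

B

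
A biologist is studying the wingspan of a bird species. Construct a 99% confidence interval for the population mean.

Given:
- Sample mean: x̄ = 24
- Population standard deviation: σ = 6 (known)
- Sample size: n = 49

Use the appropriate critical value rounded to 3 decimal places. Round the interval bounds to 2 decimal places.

The population standard deviation σ is known, so use a z-interval (standard normal critical value).

For 99% confidence, z* = 2.576 (from standard normal table)

Standard error: SE = σ/√n = 6/√49 = 0.857143

Margin of error: E = z* × SE = 2.576 × 0.857143 = 2.2080

Z-interval: x̄ ± E = 24 ± 2.2080 = (21.7920, 26.2080)

Rounded to 2 decimal places:

(21.79, 26.21)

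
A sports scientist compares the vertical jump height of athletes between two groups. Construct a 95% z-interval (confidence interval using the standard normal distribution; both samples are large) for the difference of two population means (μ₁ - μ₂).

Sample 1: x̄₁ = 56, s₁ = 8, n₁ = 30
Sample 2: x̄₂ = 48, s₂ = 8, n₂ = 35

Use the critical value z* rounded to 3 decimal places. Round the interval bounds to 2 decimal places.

Both samples are large (n₁ = 30 ≥ 30, n₂ = 35 ≥ 30), so a z-interval for the difference of means applies.

Point estimate: x̄₁ - x̄₂ = 56 - 48 = 8

Standard error: SE = √(s₁²/n₁ + s₂²/n₂)
= √(8²/30 + 8²/35)
= √(2.133333 + 1.828571)
= 1.990453

For 95% confidence, z* = 1.96 (from standard normal table)
Margin of error: E = z* × SE = 1.96 × 1.990453 = 3.9013

Z-interval: (x̄₁ - x̄₂) ± E = 8 ± 3.9013 = (4.0987, 11.9013)

Rounded to 2 decimal places:

(4.10, 11.90)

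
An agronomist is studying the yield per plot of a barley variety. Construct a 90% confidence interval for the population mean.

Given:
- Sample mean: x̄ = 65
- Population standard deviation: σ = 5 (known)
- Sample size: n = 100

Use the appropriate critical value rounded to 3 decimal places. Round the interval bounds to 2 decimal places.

The population standard deviation σ is known, so use a z-interval (standard normal critical value).

For 90% confidence, z* = 1.645 (from standard normal table)

Standard error: SE = σ/√n = 5/√100 = 0.500000

Margin of error: E = z* × SE = 1.645 × 0.500000 = 0.8225

Z-interval: x̄ ± E = 65 ± 0.8225 = (64.1775, 65.8225)

Rounded to 2 decimal places:

(64.18, 65.82)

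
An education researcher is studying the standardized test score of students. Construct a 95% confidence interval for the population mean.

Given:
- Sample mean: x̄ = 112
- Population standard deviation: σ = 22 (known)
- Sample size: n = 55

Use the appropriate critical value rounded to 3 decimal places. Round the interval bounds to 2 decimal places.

The population standard deviation σ is known, so use a z-interval (standard normal critical value).

For 95% confidence, z* = 1.96 (from standard normal table)

Standard error: SE = σ/√n = 22/√55 = 2.966479

Margin of error: E = z* × SE = 1.96 × 2.966479 = 5.8143

Z-interval: x̄ ± E = 112 ± 5.8143 = (106.1857, 117.8143)

Rounded to 2 decimal places:

(106.19, 117.81)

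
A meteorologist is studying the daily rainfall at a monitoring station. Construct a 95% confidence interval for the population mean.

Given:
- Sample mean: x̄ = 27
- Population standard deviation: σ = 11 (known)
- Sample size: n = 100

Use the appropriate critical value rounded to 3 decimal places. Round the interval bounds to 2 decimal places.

The population standard deviation σ is known, so use a z-interval (standard normal critical value).

For 95% confidence, z* = 1.96 (from standard normal table)

Standard error: SE = σ/√n = 11/√100 = 1.100000

Margin of error: E = z* × SE = 1.96 × 1.100000 = 2.1560

Z-interval: x̄ ± E = 27 ± 2.1560 = (24.8440, 29.1560)

Rounded to 2 decimal places:

(24.84, 29.16)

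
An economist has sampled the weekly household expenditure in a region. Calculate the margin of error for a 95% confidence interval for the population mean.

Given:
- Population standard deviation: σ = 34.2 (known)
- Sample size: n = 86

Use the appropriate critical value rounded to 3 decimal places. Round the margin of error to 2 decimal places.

The population standard deviation σ is known, so use the z-interval margin of error formula.

For 95% confidence, z* = 1.96 (from standard normal table)

Margin of error formula for z-interval: E = z* × σ/√n

E = 1.96 × 34.2/√86
  = 1.96 × 3.687881
  = 7.2282

Rounded to 2 decimal places:

7.23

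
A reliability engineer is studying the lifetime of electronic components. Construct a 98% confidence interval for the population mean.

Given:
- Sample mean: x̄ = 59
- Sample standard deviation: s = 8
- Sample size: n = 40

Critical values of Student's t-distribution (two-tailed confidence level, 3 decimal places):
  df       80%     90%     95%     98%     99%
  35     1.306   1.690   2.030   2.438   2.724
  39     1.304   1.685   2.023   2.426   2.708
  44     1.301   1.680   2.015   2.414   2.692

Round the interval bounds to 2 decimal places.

The population standard deviation σ is unknown (only the sample standard deviation s is given), so use a t-interval with df = n - 1 = 40 - 1 = 39.

For 98% confidence with df = 39, t* = 2.426 (from t-table)

Standard error: SE = s/√n = 8/√40 = 1.264911

Margin of error: E = t* × SE = 2.426 × 1.264911 = 3.0687

T-interval: x̄ ± E = 59 ± 3.0687 = (55.9313, 62.0687)

Rounded to 2 decimal places:

(55.93, 62.07)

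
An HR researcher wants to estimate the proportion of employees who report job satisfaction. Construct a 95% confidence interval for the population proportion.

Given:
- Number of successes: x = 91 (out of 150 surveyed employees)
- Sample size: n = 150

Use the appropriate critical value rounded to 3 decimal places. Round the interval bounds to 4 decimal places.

Sample proportion: p̂ = 91/150 = 0.606667

Check conditions for normal approximation:
  np̂ = 91 ≥ 10 ✓
  n(1-p̂) = 59 ≥ 10 ✓

The sample is large enough, so use a z-interval (normal approximation) for the proportion.

For 95% confidence, z* = 1.96 (from standard normal table)

Standard error: SE = √(p̂(1-p̂)/n) = √(0.606667×0.393333/150) = 0.03988502

Margin of error: E = z* × SE = 1.96 × 0.03988502 = 0.078175

Z-interval: p̂ ± E = 0.606667 ± 0.078175 = (0.528492, 0.684841)

Rounded to 4 decimal places:

(0.5285, 0.6848)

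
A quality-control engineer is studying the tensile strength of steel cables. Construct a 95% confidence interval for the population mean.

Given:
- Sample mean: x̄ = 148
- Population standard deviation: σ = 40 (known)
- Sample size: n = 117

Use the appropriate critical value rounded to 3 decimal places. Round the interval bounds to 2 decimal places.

The population standard deviation σ is known, so use a z-interval (standard normal critical value).

For 95% confidence, z* = 1.96 (from standard normal table)

Standard error: SE = σ/√n = 40/√117 = 3.698001

Margin of error: E = z* × SE = 1.96 × 3.698001 = 7.2481

Z-interval: x̄ ± E = 148 ± 7.2481 = (140.7519, 155.2481)

Rounded to 2 decimal places:

(140.75, 155.25)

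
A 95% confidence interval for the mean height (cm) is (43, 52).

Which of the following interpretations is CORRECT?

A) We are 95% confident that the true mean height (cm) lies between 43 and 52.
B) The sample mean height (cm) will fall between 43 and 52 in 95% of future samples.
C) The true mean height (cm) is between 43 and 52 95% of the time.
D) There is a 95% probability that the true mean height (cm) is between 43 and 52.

A confidence interval represents our confidence in the procedure, not a probability statement about the parameter.

Key concept: If we repeated this sampling process many times and computed a 95% CI each time, about 95% of those intervals would contain the true population parameter.

For this specific interval (43, 52):
- Midpoint (point estimate): 47.5
- Margin of error: 4.5

The correct interpretation is the one stating confidence that the true parameter lies in the interval — option A.

A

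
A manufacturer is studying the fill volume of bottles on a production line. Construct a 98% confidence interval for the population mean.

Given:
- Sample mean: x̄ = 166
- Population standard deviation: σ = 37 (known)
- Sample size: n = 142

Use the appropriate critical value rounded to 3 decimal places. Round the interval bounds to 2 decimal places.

The population standard deviation σ is known, so use a z-interval (standard normal critical value).

For 98% confidence, z* = 2.326 (from standard normal table)

Standard error: SE = σ/√n = 37/√142 = 3.104971

Margin of error: E = z* × SE = 2.326 × 3.104971 = 7.2222

Z-interval: x̄ ± E = 166 ± 7.2222 = (158.7778, 173.2222)

Rounded to 2 decimal places:

(158.78, 173.22)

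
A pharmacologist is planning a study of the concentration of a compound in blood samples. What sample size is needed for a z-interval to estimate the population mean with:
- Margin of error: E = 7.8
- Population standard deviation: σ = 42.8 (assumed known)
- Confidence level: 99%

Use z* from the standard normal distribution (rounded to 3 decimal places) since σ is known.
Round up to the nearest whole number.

Using z* since population σ is known (z-interval formula).

For 99% confidence, z* = 2.576 (from standard normal table)

Sample size formula for z-interval: n = (z*σ/E)²

n = (2.576 × 42.8 / 7.8)²
  = (14.134974)²
  = 199.7975

Round up to the nearest whole number: n = 200

200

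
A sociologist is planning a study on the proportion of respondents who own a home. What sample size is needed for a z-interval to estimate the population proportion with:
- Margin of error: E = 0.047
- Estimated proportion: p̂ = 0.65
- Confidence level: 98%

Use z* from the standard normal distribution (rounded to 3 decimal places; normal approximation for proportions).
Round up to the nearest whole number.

Using z* for proportion z-interval (normal approximation).

For 98% confidence, z* = 2.326 (from standard normal table)

Sample size formula for proportion z-interval: n = z*²p̂(1-p̂)/E²

n = 2.326² × 0.65 × 0.35 / 0.047²
  = 5.410276 × 0.2275 / 0.002209
  = 557.1923

Round up to the nearest whole number: n = 558

558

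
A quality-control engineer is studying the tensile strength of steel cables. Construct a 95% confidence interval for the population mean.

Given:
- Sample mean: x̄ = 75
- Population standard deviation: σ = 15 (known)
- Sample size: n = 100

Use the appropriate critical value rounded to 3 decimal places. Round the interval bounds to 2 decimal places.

The population standard deviation σ is known, so use a z-interval (standard normal critical value).

For 95% confidence, z* = 1.96 (from standard normal table)

Standard error: SE = σ/√n = 15/√100 = 1.500000

Margin of error: E = z* × SE = 1.96 × 1.500000 = 2.9400

Z-interval: x̄ ± E = 75 ± 2.9400 = (72.0600, 77.9400)

Rounded to 2 decimal places:

(72.06, 77.94)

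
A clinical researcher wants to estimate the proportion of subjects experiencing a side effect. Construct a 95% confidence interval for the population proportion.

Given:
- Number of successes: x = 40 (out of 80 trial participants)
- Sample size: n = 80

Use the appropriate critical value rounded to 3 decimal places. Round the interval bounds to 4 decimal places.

Sample proportion: p̂ = 40/80 = 0.500000

Check conditions for normal approximation:
  np̂ = 40 ≥ 10 ✓
  n(1-p̂) = 40 ≥ 10 ✓

The sample is large enough, so use a z-interval (normal approximation) for the proportion.

For 95% confidence, z* = 1.96 (from standard normal table)

Standard error: SE = √(p̂(1-p̂)/n) = √(0.500000×0.500000/80) = 0.05590170

Margin of error: E = z* × SE = 1.96 × 0.05590170 = 0.109567

Z-interval: p̂ ± E = 0.500000 ± 0.109567 = (0.390433, 0.609567)

Rounded to 4 decimal places:

(0.3904, 0.6096)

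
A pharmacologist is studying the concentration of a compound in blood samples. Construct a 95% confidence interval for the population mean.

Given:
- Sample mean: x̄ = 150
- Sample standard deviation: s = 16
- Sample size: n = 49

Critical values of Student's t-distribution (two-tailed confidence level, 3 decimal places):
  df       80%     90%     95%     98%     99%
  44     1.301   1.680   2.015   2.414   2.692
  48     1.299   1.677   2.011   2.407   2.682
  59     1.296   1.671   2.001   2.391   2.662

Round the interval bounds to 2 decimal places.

The population standard deviation σ is unknown (only the sample standard deviation s is given), so use a t-interval with df = n - 1 = 49 - 1 = 48.

For 95% confidence with df = 48, t* = 2.011 (from t-table)

Standard error: SE = s/√n = 16/√49 = 2.285714

Margin of error: E = t* × SE = 2.011 × 2.285714 = 4.5966

T-interval: x̄ ± E = 150 ± 4.5966 = (145.4034, 154.5966)

Rounded to 2 decimal places:

(145.40, 154.60)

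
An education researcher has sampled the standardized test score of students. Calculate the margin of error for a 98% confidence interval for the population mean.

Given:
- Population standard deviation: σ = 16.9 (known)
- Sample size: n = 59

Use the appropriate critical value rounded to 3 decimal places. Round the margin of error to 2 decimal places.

The population standard deviation σ is known, so use the z-interval margin of error formula.

For 98% confidence, z* = 2.326 (from standard normal table)

Margin of error formula for z-interval: E = z* × σ/√n

E = 2.326 × 16.9/√59
  = 2.326 × 2.200193
  = 5.1176

Rounded to 2 decimal places:

5.12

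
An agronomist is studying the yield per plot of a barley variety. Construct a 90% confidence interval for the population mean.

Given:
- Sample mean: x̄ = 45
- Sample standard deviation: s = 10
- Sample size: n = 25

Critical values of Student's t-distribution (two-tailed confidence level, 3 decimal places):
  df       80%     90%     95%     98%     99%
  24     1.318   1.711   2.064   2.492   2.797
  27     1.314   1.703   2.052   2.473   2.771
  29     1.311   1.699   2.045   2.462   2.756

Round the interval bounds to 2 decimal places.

The population standard deviation σ is unknown (only the sample standard deviation s is given), so use a t-interval with df = n - 1 = 25 - 1 = 24.

For 90% confidence with df = 24, t* = 1.711 (from t-table)

Standard error: SE = s/√n = 10/√25 = 2.000000

Margin of error: E = t* × SE = 1.711 × 2.000000 = 3.4220

T-interval: x̄ ± E = 45 ± 3.4220 = (41.5780, 48.4220)

Rounded to 2 decimal places:

(41.58, 48.42)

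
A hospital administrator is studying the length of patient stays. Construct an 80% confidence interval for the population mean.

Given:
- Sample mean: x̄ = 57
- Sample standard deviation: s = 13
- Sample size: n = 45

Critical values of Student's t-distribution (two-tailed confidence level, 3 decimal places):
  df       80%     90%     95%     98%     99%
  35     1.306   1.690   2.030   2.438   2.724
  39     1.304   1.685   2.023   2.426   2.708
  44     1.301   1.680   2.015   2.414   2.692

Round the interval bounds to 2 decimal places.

The population standard deviation σ is unknown (only the sample standard deviation s is given), so use a t-interval with df = n - 1 = 45 - 1 = 44.

For 80% confidence with df = 44, t* = 1.301 (from t-table)

Standard error: SE = s/√n = 13/√45 = 1.937926

Margin of error: E = t* × SE = 1.301 × 1.937926 = 2.5212

T-interval: x̄ ± E = 57 ± 2.5212 = (54.4788, 59.5212)

Rounded to 2 decimal places:

(54.48, 59.52)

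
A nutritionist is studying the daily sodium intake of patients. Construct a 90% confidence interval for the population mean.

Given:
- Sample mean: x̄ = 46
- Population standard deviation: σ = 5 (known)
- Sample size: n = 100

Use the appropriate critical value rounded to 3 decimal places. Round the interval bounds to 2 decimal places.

The population standard deviation σ is known, so use a z-interval (standard normal critical value).

For 90% confidence, z* = 1.645 (from standard normal table)

Standard error: SE = σ/√n = 5/√100 = 0.500000

Margin of error: E = z* × SE = 1.645 × 0.500000 = 0.8225

Z-interval: x̄ ± E = 46 ± 0.8225 = (45.1775, 46.8225)

Rounded to 2 decimal places:

(45.18, 46.82)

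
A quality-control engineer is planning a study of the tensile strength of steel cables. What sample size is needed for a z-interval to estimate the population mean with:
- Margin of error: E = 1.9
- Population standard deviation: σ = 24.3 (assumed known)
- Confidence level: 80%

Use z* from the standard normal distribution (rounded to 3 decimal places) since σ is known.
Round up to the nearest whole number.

Using z* since population σ is known (z-interval formula).

For 80% confidence, z* = 1.282 (from standard normal table)

Sample size formula for z-interval: n = (z*σ/E)²

n = (1.282 × 24.3 / 1.9)²
  = (16.396105)²
  = 268.8323

Round up to the nearest whole number: n = 269

269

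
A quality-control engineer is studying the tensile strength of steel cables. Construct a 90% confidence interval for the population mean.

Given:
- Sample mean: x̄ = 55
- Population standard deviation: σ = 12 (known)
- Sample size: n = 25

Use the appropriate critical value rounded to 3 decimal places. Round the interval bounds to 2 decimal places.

The population standard deviation σ is known, so use a z-interval (standard normal critical value).

For 90% confidence, z* = 1.645 (from standard normal table)

Standard error: SE = σ/√n = 12/√25 = 2.400000

Margin of error: E = z* × SE = 1.645 × 2.400000 = 3.9480

Z-interval: x̄ ± E = 55 ± 3.9480 = (51.0520, 58.9480)

Rounded to 2 decimal places:

(51.05, 58.95)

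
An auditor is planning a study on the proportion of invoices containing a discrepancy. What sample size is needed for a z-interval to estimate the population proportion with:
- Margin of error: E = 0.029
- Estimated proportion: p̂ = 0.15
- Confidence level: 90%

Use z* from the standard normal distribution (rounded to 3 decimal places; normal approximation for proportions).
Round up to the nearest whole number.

Using z* for proportion z-interval (normal approximation).

For 90% confidence, z* = 1.645 (from standard normal table)

Sample size formula for proportion z-interval: n = z*²p̂(1-p̂)/E²

n = 1.645² × 0.15 × 0.85 / 0.029²
  = 2.706025 × 0.1275 / 0.000841
  = 410.2475

Round up to the nearest whole number: n = 411

411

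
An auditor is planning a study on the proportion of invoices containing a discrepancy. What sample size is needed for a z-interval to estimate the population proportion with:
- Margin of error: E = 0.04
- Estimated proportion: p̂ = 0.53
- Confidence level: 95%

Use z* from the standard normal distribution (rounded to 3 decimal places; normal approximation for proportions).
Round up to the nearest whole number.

Using z* for proportion z-interval (normal approximation).

For 95% confidence, z* = 1.96 (from standard normal table)

Sample size formula for proportion z-interval: n = z*²p̂(1-p̂)/E²

n = 1.96² × 0.53 × 0.47 / 0.04²
  = 3.8416 × 0.2491 / 0.0016
  = 598.0891

Round up to the nearest whole number: n = 599

599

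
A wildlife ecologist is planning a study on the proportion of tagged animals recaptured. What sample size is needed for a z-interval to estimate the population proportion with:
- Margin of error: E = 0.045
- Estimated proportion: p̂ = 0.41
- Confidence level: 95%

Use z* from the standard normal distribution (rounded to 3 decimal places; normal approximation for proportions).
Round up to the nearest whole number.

Using z* for proportion z-interval (normal approximation).

For 95% confidence, z* = 1.96 (from standard normal table)

Sample size formula for proportion z-interval: n = z*²p̂(1-p̂)/E²

n = 1.96² × 0.41 × 0.59 / 0.045²
  = 3.8416 × 0.2419 / 0.002025
  = 458.9052

Round up to the nearest whole number: n = 459

459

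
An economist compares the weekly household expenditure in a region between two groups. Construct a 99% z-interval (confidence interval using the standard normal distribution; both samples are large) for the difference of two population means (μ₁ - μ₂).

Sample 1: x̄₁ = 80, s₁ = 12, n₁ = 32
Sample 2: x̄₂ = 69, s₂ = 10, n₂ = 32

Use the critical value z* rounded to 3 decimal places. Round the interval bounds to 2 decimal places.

Both samples are large (n₁ = 32 ≥ 30, n₂ = 32 ≥ 30), so a z-interval for the difference of means applies.

Point estimate: x̄₁ - x̄₂ = 80 - 69 = 11

Standard error: SE = √(s₁²/n₁ + s₂²/n₂)
= √(12²/32 + 10²/32)
= √(4.500000 + 3.125000)
= 2.761340

For 99% confidence, z* = 2.576 (from standard normal table)
Margin of error: E = z* × SE = 2.576 × 2.761340 = 7.1132

Z-interval: (x̄₁ - x̄₂) ± E = 11 ± 7.1132 = (3.8868, 18.1132)

Rounded to 2 decimal places:

(3.89, 18.11)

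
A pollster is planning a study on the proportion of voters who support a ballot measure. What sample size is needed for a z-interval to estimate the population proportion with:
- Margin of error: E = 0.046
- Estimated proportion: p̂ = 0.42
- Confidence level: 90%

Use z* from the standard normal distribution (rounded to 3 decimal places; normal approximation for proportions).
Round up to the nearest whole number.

Using z* for proportion z-interval (normal approximation).

For 90% confidence, z* = 1.645 (from standard normal table)

Sample size formula for proportion z-interval: n = z*²p̂(1-p̂)/E²

n = 1.645² × 0.42 × 0.58 / 0.046²
  = 2.706025 × 0.2436 / 0.002116
  = 311.5254

Round up to the nearest whole number: n = 312

312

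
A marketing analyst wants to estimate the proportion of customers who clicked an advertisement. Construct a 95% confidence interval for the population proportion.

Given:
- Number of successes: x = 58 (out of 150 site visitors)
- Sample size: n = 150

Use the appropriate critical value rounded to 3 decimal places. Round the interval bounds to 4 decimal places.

Sample proportion: p̂ = 58/150 = 0.386667

Check conditions for normal approximation:
  np̂ = 58 ≥ 10 ✓
  n(1-p̂) = 92 ≥ 10 ✓

The sample is large enough, so use a z-interval (normal approximation) for the proportion.

For 95% confidence, z* = 1.96 (from standard normal table)

Standard error: SE = √(p̂(1-p̂)/n) = √(0.386667×0.613333/150) = 0.03976226

Margin of error: E = z* × SE = 1.96 × 0.03976226 = 0.077934

Z-interval: p̂ ± E = 0.386667 ± 0.077934 = (0.308733, 0.464601)

Rounded to 4 decimal places:

(0.3087, 0.4646)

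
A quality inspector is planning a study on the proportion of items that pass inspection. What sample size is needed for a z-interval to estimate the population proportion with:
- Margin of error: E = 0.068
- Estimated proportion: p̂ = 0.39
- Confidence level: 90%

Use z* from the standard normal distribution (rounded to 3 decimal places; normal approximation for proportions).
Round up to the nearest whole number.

Using z* for proportion z-interval (normal approximation).

For 90% confidence, z* = 1.645 (from standard normal table)

Sample size formula for proportion z-interval: n = z*²p̂(1-p̂)/E²

n = 1.645² × 0.39 × 0.61 / 0.068²
  = 2.706025 × 0.2379 / 0.004624
  = 139.2222

Round up to the nearest whole number: n = 140

140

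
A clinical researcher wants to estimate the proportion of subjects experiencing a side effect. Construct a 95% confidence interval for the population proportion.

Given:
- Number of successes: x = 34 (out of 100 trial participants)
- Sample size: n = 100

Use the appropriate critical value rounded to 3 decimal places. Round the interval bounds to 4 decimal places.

Sample proportion: p̂ = 34/100 = 0.340000

Check conditions for normal approximation:
  np̂ = 34 ≥ 10 ✓
  n(1-p̂) = 66 ≥ 10 ✓

The sample is large enough, so use a z-interval (normal approximation) for the proportion.

For 95% confidence, z* = 1.96 (from standard normal table)

Standard error: SE = √(p̂(1-p̂)/n) = √(0.340000×0.660000/100) = 0.04737088

Margin of error: E = z* × SE = 1.96 × 0.04737088 = 0.092847

Z-interval: p̂ ± E = 0.340000 ± 0.092847 = (0.247153, 0.432847)

Rounded to 4 decimal places:

(0.2472, 0.4328)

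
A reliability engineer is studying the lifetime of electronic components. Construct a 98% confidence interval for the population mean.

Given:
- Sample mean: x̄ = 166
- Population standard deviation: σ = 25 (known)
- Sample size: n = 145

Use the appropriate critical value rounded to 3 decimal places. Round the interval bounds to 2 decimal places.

The population standard deviation σ is known, so use a z-interval (standard normal critical value).

For 98% confidence, z* = 2.326 (from standard normal table)

Standard error: SE = σ/√n = 25/√145 = 2.076137

Margin of error: E = z* × SE = 2.326 × 2.076137 = 4.8291

Z-interval: x̄ ± E = 166 ± 4.8291 = (161.1709, 170.8291)

Rounded to 2 decimal places:

(161.17, 170.83)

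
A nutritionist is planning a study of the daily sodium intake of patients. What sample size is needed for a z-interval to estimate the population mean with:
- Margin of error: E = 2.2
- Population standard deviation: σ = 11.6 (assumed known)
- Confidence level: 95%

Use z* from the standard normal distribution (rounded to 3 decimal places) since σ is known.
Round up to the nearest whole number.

Using z* since population σ is known (z-interval formula).

For 95% confidence, z* = 1.96 (from standard normal table)

Sample size formula for z-interval: n = (z*σ/E)²

n = (1.96 × 11.6 / 2.2)²
  = (10.334545)²
  = 106.8028

Round up to the nearest whole number: n = 107

107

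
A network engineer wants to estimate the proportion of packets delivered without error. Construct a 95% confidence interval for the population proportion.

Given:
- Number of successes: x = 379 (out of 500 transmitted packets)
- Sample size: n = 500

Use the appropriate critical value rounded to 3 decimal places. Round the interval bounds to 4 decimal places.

Sample proportion: p̂ = 379/500 = 0.758000

Check conditions for normal approximation:
  np̂ = 379 ≥ 10 ✓
  n(1-p̂) = 121 ≥ 10 ✓

The sample is large enough, so use a z-interval (normal approximation) for the proportion.

For 95% confidence, z* = 1.96 (from standard normal table)

Standard error: SE = √(p̂(1-p̂)/n) = √(0.758000×0.242000/500) = 0.01915390

Margin of error: E = z* × SE = 1.96 × 0.01915390 = 0.037542

Z-interval: p̂ ± E = 0.758000 ± 0.037542 = (0.720458, 0.795542)

Rounded to 4 decimal places:

(0.7205, 0.7955)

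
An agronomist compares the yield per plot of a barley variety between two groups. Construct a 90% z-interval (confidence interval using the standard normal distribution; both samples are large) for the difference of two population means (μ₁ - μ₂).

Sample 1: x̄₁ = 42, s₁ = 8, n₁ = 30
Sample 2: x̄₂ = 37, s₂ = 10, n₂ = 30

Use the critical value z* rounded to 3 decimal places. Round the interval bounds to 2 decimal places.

Both samples are large (n₁ = 30 ≥ 30, n₂ = 30 ≥ 30), so a z-interval for the difference of means applies.

Point estimate: x̄₁ - x̄₂ = 42 - 37 = 5

Standard error: SE = √(s₁²/n₁ + s₂²/n₂)
= √(8²/30 + 10²/30)
= √(2.133333 + 3.333333)
= 2.338090

For 90% confidence, z* = 1.645 (from standard normal table)
Margin of error: E = z* × SE = 1.645 × 2.338090 = 3.8462

Z-interval: (x̄₁ - x̄₂) ± E = 5 ± 3.8462 = (1.1538, 8.8462)

Rounded to 2 decimal places:

(1.15, 8.85)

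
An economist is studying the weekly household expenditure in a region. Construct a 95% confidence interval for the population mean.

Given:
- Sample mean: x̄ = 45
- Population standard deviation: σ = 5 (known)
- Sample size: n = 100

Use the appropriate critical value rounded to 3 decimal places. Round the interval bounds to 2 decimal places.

The population standard deviation σ is known, so use a z-interval (standard normal critical value).

For 95% confidence, z* = 1.96 (from standard normal table)

Standard error: SE = σ/√n = 5/√100 = 0.500000

Margin of error: E = z* × SE = 1.96 × 0.500000 = 0.9800

Z-interval: x̄ ± E = 45 ± 0.9800 = (44.0200, 45.9800)

Rounded to 2 decimal places:

(44.02, 45.98)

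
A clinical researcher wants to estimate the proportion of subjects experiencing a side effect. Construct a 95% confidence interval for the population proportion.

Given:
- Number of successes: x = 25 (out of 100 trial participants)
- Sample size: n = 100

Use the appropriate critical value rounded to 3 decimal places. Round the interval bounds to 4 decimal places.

Sample proportion: p̂ = 25/100 = 0.250000

Check conditions for normal approximation:
  np̂ = 25 ≥ 10 ✓
  n(1-p̂) = 75 ≥ 10 ✓

The sample is large enough, so use a z-interval (normal approximation) for the proportion.

For 95% confidence, z* = 1.96 (from standard normal table)

Standard error: SE = √(p̂(1-p̂)/n) = √(0.250000×0.750000/100) = 0.04330127

Margin of error: E = z* × SE = 1.96 × 0.04330127 = 0.084870

Z-interval: p̂ ± E = 0.250000 ± 0.084870 = (0.165130, 0.334870)

Rounded to 4 decimal places:

(0.1651, 0.3349)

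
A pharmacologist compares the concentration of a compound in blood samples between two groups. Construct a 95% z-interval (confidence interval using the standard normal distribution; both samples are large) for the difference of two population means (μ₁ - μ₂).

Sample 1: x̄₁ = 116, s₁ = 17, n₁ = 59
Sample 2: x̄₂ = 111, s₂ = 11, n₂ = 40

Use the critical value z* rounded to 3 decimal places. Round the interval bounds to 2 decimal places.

Both samples are large (n₁ = 59 ≥ 30, n₂ = 40 ≥ 30), so a z-interval for the difference of means applies.

Point estimate: x̄₁ - x̄₂ = 116 - 111 = 5

Standard error: SE = √(s₁²/n₁ + s₂²/n₂)
= √(17²/59 + 11²/40)
= √(4.898305 + 3.025000)
= 2.814837

For 95% confidence, z* = 1.96 (from standard normal table)
Margin of error: E = z* × SE = 1.96 × 2.814837 = 5.5171

Z-interval: (x̄₁ - x̄₂) ± E = 5 ± 5.5171 = (-0.5171, 10.5171)

Rounded to 2 decimal places:

(-0.52, 10.52)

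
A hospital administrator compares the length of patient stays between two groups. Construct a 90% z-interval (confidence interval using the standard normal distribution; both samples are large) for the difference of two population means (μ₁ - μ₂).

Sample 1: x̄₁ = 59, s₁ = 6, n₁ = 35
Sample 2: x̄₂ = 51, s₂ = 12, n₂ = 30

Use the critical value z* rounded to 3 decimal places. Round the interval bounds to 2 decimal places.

Both samples are large (n₁ = 35 ≥ 30, n₂ = 30 ≥ 30), so a z-interval for the difference of means applies.

Point estimate: x̄₁ - x̄₂ = 59 - 51 = 8

Standard error: SE = √(s₁²/n₁ + s₂²/n₂)
= √(6²/35 + 12²/30)
= √(1.028571 + 4.800000)
= 2.414243

For 90% confidence, z* = 1.645 (from standard normal table)
Margin of error: E = z* × SE = 1.645 × 2.414243 = 3.9714

Z-interval: (x̄₁ - x̄₂) ± E = 8 ± 3.9714 = (4.0286, 11.9714)

Rounded to 2 decimal places:

(4.03, 11.97)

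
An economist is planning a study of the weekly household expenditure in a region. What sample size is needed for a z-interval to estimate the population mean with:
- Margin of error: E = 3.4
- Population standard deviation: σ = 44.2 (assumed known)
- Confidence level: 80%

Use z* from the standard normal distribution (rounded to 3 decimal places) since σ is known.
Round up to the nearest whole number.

Using z* since population σ is known (z-interval formula).

For 80% confidence, z* = 1.282 (from standard normal table)

Sample size formula for z-interval: n = (z*σ/E)²

n = (1.282 × 44.2 / 3.4)²
  = (16.666000)²
  = 277.7556

Round up to the nearest whole number: n = 278

278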